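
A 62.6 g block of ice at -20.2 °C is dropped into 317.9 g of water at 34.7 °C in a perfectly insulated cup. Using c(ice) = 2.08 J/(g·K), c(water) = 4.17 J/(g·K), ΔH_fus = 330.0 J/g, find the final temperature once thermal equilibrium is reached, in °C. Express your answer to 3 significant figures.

Heat to bring ice to 0 °C and melt it: q₁ = 62.6×2.08×20.2 + 62.6×330.0 = 23288 J
Heat the water can supply cooling to 0 °C: 317.9×4.17×34.7 = 45999.8 J > q₁, so all ice melts.
Energy balance: 317.9×4.17×(34.7 − T) = 23288 + 62.6×4.17×(T − 0)
1325.643(34.7 − T) = 23288 + 261.042 T
45999.8 − 23288 = 1586.685 T
T = 22711.8 / 1586.685 = 14.31 °C

T_f = 14.3 °C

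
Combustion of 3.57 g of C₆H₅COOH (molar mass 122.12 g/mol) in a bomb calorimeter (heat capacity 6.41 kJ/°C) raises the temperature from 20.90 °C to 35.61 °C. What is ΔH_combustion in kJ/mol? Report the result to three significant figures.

ΔT = 35.61 − 20.90 = 14.71 °C
q_cal = C_cal × ΔT = 6.41 × 14.71 = 94.2911 kJ
n = 3.57 / 122.12 = 0.02923 mol
q_rxn = −q_cal = -94.2911 kJ
ΔH = -94.2911 / 0.02923 = -3226 kJ/mol

ΔH = -3230 kJ/mol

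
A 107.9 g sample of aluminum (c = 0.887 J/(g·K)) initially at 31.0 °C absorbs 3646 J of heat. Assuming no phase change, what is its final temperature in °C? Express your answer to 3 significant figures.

T_f = 69.1 °C

ΔT = q / (m c) = 3646 / (107.9 × 0.887) = 38.10 °C
T_f = 31.0 + 38.10 = 69.10 °C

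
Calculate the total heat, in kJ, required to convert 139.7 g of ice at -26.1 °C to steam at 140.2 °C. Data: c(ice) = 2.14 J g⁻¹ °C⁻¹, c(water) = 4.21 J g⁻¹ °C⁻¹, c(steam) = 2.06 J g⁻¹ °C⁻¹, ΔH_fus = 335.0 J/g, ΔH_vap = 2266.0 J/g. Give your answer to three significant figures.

q = 442 kJ

q1 (heat ice -26.1→0.0 °C): 139.7 × 2.14 × 26.1 = 7803 J
q2 (melt at 0 °C): 139.7 × 335.0 = 46800 J
q3 (heat water 0.0→100.0 °C): 139.7 × 4.21 × 100.0 = 58814 J
q4 (vaporize at 100 °C): 139.7 × 2266.0 = 316560 J
q5 (heat steam 100.0→140.2 °C): 139.7 × 2.06 × 40.2 = 11569 J
Total: 7803 + 46800 + 58814 + 316560 + 11569 = 441546 J = 442 kJ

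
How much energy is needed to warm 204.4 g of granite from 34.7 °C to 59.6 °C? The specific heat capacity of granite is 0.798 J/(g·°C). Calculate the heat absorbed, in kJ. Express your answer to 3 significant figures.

q = m c ΔT = 204.4 × 0.798 × (59.6 − 34.7)
q = 204.4 × 0.798 × 24.9 = 4061 J = 4.06 kJ

q = 4.06 kJ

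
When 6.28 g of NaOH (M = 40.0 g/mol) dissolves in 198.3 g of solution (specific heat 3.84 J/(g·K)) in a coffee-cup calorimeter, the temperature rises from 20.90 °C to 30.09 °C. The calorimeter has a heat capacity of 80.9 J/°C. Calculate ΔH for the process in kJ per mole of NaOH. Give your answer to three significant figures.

ΔH = -49.3 kJ/mol

|ΔT| = |30.09 − 20.90| = 9.19 °C
|q_surr| = (198.3 × 3.84 + 80.9) × 9.19 = 842.372 × 9.19 = 7741 J
n(NaOH) = 6.28 / 40.0 = 0.1570 mol
Temperature rose, so q_rxn = −|q_surr| = -7.741 kJ
ΔH = q_rxn / n = -49.31 kJ/mol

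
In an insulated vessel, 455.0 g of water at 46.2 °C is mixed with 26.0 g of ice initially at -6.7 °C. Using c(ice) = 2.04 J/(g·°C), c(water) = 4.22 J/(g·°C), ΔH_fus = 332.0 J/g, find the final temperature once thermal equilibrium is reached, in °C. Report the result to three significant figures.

T_f = 39.3 °C

Heat to bring ice to 0 °C and melt it: q₁ = 26.0×2.04×6.7 + 26.0×332.0 = 8987.4 J
Heat the water can supply cooling to 0 °C: 455.0×4.22×46.2 = 88708.6 J > q₁, so all ice melts.
Energy balance: 455.0×4.22×(46.2 − T) = 8987.4 + 26.0×4.22×(T − 0)
1920.1(46.2 − T) = 8987.4 + 109.72 T
88708.6 − 8987.4 = 2029.82 T
T = 79721.2 / 2029.82 = 39.28 °C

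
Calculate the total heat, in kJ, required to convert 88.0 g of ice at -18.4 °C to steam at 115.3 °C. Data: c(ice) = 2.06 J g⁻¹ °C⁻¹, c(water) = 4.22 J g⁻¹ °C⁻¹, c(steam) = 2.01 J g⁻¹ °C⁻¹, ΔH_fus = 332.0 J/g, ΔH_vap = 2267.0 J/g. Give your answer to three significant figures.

q1 (heat ice -18.4→0.0 °C): 88.0 × 2.06 × 18.4 = 3336 J
q2 (melt at 0 °C): 88.0 × 332.0 = 29216 J
q3 (heat water 0.0→100.0 °C): 88.0 × 4.22 × 100.0 = 37136 J
q4 (vaporize at 100 °C): 88.0 × 2267.0 = 199496 J
q5 (heat steam 100.0→115.3 °C): 88.0 × 2.01 × 15.3 = 2706 J
Total: 3336 + 29216 + 37136 + 199496 + 2706 = 271890 J = 272 kJ

q = 272 kJ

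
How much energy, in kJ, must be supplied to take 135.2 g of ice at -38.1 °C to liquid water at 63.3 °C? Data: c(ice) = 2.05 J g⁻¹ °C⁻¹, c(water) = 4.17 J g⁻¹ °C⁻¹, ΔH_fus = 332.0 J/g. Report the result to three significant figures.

q1 (heat ice -38.1→0.0 °C): 135.2 × 2.05 × 38.1 = 10560 J
q2 (melt at 0 °C): 135.2 × 332.0 = 44886 J
q3 (heat water 0.0→63.3 °C): 135.2 × 4.17 × 63.3 = 35688 J
Total: 10560 + 44886 + 35688 = 91134 J = 91.1 kJ

q = 91.1 kJ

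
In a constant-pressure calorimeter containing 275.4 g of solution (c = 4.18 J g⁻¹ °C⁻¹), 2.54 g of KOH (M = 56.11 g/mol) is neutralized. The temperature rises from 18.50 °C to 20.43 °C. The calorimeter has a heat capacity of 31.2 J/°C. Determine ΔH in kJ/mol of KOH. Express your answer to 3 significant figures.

ΔH = -50.4 kJ/mol

|ΔT| = |20.43 − 18.50| = 1.93 °C
|q_surr| = (275.4 × 4.18 + 31.2) × 1.93 = 1182.372 × 1.93 = 2282 J
n(KOH) = 2.54 / 56.11 = 0.04527 mol
Temperature rose, so q_rxn = −|q_surr| = -2.282 kJ
ΔH = q_rxn / n = -50.41 kJ/mol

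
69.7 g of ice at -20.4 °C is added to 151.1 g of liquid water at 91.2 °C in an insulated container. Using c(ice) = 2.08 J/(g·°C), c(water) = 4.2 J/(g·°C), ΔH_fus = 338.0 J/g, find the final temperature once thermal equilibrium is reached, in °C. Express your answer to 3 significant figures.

T_f = 33.8 °C

Heat to bring ice to 0 °C and melt it: q₁ = 69.7×2.08×20.4 + 69.7×338.0 = 26516 J
Heat the water can supply cooling to 0 °C: 151.1×4.2×91.2 = 57877.3 J > q₁, so all ice melts.
Energy balance: 151.1×4.2×(91.2 − T) = 26516 + 69.7×4.2×(T − 0)
634.62(91.2 − T) = 26516 + 292.74 T
57877.3 − 26516 = 927.36 T
T = 31361.3 / 927.36 = 33.82 °C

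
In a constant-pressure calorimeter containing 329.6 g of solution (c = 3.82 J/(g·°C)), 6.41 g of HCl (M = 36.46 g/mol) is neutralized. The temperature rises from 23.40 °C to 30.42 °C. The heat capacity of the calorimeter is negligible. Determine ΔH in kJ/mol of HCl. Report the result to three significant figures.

ΔH = -50.3 kJ/mol

|ΔT| = |30.42 − 23.40| = 7.02 °C
|q_surr| = (329.6 × 3.82) × 7.02 = 1259.072 × 7.02 = 8839 J
n(HCl) = 6.41 / 36.46 = 0.1758 mol
Temperature rose, so q_rxn = −|q_surr| = -8.839 kJ
ΔH = q_rxn / n = -50.28 kJ/mol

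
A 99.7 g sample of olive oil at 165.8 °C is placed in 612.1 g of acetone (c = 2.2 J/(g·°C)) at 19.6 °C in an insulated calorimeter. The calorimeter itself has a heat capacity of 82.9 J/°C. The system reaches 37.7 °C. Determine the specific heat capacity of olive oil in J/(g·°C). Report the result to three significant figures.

c = 2.03 J/(g·°C)

q_gained = (612.1 × 2.2 + 82.9) × (37.7 − 19.6) = 25870 J
q_lost = 99.7 × c × (165.8 − 37.7) = 12771.57 c
Set equal: c = 25870 / 12771.57 = 2.03 J/(g·°C)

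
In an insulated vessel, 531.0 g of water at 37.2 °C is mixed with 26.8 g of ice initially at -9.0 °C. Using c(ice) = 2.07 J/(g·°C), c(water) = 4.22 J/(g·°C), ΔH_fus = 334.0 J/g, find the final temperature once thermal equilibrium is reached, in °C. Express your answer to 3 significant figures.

T_f = 31.4 °C

Heat to bring ice to 0 °C and melt it: q₁ = 26.8×2.07×9.0 + 26.8×334.0 = 9450.5 J
Heat the water can supply cooling to 0 °C: 531.0×4.22×37.2 = 83358.5 J > q₁, so all ice melts.
Energy balance: 531.0×4.22×(37.2 − T) = 9450.5 + 26.8×4.22×(T − 0)
2240.82(37.2 − T) = 9450.5 + 113.096 T
83358.5 − 9450.5 = 2353.916 T
T = 73908.0 / 2353.916 = 31.40 °C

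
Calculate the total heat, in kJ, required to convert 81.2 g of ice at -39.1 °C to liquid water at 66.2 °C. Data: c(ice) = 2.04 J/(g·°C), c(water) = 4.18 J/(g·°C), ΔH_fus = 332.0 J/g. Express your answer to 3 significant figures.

q = 55.9 kJ

q1 (heat ice -39.1→0.0 °C): 81.2 × 2.04 × 39.1 = 6477 J
q2 (melt at 0 °C): 81.2 × 332.0 = 26958 J
q3 (heat water 0.0→66.2 °C): 81.2 × 4.18 × 66.2 = 22469 J
Total: 6477 + 26958 + 22469 = 55904 J = 55.9 kJ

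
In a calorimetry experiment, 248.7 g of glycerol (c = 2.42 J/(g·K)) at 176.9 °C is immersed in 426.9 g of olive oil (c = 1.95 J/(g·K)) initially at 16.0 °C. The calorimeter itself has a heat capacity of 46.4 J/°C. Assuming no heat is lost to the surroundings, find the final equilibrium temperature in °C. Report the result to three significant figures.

Heat lost by glycerol = heat gained by olive oil + calorimeter.
(248.7)(2.42)(176.9 − T) = [(426.9)(1.95) + 46.4](T − 16.0)
601.854 (176.9 − T) = 878.855 (T − 16.0)
106470 − 601.854 T = 878.855 T − 14062
120532 = 1480.709 T
T = 81.40 °C

T_f = 81.4 °C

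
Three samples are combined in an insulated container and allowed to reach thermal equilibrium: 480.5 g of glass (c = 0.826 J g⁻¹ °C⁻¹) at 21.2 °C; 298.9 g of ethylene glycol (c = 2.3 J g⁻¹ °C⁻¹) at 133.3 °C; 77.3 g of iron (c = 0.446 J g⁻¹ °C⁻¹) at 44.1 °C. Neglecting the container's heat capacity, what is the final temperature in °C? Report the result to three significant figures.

T_f = 90.8 °C

Σ mᵢcᵢ(T − Tᵢ) = 0  ⇒  T = Σ mᵢcᵢTᵢ / Σ mᵢcᵢ
Σ mᵢcᵢ = 480.5×0.826 + 298.9×2.3 + 77.3×0.446 = 1118.8388
Σ mᵢcᵢTᵢ = 396.893×21.2 + 687.47×133.3 + 34.4758×44.1 = 101570
T = 101570 / 1118.8388 = 90.78 °C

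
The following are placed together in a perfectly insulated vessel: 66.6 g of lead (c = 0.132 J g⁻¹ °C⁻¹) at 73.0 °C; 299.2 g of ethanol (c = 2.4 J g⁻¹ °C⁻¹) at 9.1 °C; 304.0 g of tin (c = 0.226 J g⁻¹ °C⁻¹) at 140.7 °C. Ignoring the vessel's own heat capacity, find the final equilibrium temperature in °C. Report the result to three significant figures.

T_f = 21.2 °C

Σ mᵢcᵢ(T − Tᵢ) = 0  ⇒  T = Σ mᵢcᵢTᵢ / Σ mᵢcᵢ
Σ mᵢcᵢ = 66.6×0.132 + 299.2×2.4 + 304.0×0.226 = 795.5752
Σ mᵢcᵢTᵢ = 8.7912×73.0 + 718.08×9.1 + 68.704×140.7 = 16843
T = 16843 / 795.5752 = 21.17 °C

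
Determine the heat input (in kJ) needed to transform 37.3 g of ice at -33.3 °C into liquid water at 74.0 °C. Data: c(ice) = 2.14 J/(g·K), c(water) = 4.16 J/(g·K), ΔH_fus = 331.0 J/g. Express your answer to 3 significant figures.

q = 26.5 kJ

q1 (heat ice -33.3→0.0 °C): 37.3 × 2.14 × 33.3 = 2658 J
q2 (melt at 0 °C): 37.3 × 331.0 = 12346 J
q3 (heat water 0.0→74.0 °C): 37.3 × 4.16 × 74.0 = 11482 J
Total: 2658 + 12346 + 11482 = 26486 J = 26.5 kJ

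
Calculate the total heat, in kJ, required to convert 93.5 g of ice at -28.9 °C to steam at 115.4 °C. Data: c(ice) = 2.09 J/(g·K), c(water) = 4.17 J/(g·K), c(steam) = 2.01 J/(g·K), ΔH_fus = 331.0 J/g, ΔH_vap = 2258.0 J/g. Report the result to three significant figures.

q1 (heat ice -28.9→0.0 °C): 93.5 × 2.09 × 28.9 = 5647 J
q2 (melt at 0 °C): 93.5 × 331.0 = 30949 J
q3 (heat water 0.0→100.0 °C): 93.5 × 4.17 × 100.0 = 38990 J
q4 (vaporize at 100 °C): 93.5 × 2258.0 = 211123 J
q5 (heat steam 100.0→115.4 °C): 93.5 × 2.01 × 15.4 = 2894 J
Total: 5647 + 30949 + 38990 + 211123 + 2894 = 289603 J = 290 kJ

q = 290 kJ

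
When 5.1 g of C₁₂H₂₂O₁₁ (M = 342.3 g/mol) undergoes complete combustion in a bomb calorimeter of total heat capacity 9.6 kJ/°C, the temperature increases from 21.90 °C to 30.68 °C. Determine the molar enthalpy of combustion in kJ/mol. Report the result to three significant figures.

ΔT = 30.68 − 21.90 = 8.78 °C
q_cal = C_cal × ΔT = 9.6 × 8.78 = 84.288 kJ
n = 5.1 / 342.3 = 0.01490 mol
q_rxn = −q_cal = -84.288 kJ
ΔH = -84.288 / 0.01490 = -5657 kJ/mol

ΔH = -5660 kJ/mol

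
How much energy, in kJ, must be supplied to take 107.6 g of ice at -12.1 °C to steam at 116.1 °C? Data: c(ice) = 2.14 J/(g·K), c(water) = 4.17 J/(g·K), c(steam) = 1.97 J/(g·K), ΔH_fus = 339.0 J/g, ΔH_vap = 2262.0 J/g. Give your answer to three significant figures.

q1 (heat ice -12.1→0.0 °C): 107.6 × 2.14 × 12.1 = 2786 J
q2 (melt at 0 °C): 107.6 × 339.0 = 36476 J
q3 (heat water 0.0→100.0 °C): 107.6 × 4.17 × 100.0 = 44869 J
q4 (vaporize at 100 °C): 107.6 × 2262.0 = 243391 J
q5 (heat steam 100.0→116.1 °C): 107.6 × 1.97 × 16.1 = 3413 J
Total: 2786 + 36476 + 44869 + 243391 + 3413 = 330935 J = 331 kJ

q = 331 kJ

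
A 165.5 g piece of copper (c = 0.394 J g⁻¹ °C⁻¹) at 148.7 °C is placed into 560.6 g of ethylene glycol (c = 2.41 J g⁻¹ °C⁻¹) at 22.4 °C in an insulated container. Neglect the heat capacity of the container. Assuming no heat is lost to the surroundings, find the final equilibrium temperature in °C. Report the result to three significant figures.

Heat lost by copper = heat gained by ethylene glycol.
(165.5)(0.394)(148.7 − T) = (560.6)(2.41)(T − 22.4)
65.207 (148.7 − T) = 1351.046 (T − 22.4)
9696.3 − 65.207 T = 1351.046 T − 30263
39959.3 = 1416.253 T
T = 28.21 °C

T_f = 28.2 °C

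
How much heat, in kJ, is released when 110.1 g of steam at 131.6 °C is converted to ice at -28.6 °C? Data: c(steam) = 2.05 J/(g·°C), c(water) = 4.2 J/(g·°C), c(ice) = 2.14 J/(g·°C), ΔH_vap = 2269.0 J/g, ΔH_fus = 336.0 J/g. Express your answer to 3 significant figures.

q = 347 kJ

q1 (cool steam 131.6→100 °C): 110.1 × 2.05 × 31.6 = 7132 J
q2 (condense at 100 °C): 110.1 × 2269.0 = 249817 J
q3 (cool water 100→0 °C): 110.1 × 4.2 × 100.0 = 46242 J
q4 (freeze at 0 °C): 110.1 × 336.0 = 36994 J
q5 (cool ice 0→-28.6 °C): 110.1 × 2.14 × 28.6 = 6739 J
Total: 7132 + 249817 + 46242 + 36994 + 6739 = 346924 J = 347 kJ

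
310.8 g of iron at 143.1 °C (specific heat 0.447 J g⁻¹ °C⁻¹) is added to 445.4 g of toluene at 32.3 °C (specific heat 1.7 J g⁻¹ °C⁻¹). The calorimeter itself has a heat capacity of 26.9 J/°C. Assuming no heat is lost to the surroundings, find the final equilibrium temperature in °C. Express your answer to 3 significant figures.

T_f = 49.0 °C

Heat lost by iron = heat gained by toluene + calorimeter.
(310.8)(0.447)(143.1 − T) = [(445.4)(1.7) + 26.9](T − 32.3)
138.9276 (143.1 − T) = 784.08 (T − 32.3)
19881 − 138.9276 T = 784.08 T − 25326
45207 = 923.0076 T
T = 48.98 °C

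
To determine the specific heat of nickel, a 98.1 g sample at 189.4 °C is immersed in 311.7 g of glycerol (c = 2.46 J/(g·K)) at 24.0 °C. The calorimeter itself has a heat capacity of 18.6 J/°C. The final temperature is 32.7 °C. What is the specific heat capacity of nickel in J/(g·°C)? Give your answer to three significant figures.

q_gained = (311.7 × 2.46 + 18.6) × (32.7 − 24.0) = 6832.8 J
q_lost = 98.1 × c × (189.4 − 32.7) = 15372.27 c
Set equal: c = 6832.8 / 15372.27 = 0.444 J/(g·°C)

c = 0.444 J/(g·°C)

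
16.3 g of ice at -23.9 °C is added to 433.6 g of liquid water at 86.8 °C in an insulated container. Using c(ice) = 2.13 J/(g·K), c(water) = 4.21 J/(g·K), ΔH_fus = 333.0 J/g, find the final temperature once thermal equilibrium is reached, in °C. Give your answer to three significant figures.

T_f = 80.4 °C

Heat to bring ice to 0 °C and melt it: q₁ = 16.3×2.13×23.9 + 16.3×333.0 = 6257.7 J
Heat the water can supply cooling to 0 °C: 433.6×4.21×86.8 = 158450 J > q₁, so all ice melts.
Energy balance: 433.6×4.21×(86.8 − T) = 6257.7 + 16.3×4.21×(T − 0)
1825.456(86.8 − T) = 6257.7 + 68.623 T
158450 − 6257.7 = 1894.079 T
T = 152192.3 / 1894.079 = 80.35 °C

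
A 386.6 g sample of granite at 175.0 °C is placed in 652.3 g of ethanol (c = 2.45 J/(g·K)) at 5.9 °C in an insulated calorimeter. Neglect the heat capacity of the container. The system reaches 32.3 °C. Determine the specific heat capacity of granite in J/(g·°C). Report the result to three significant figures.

q_gained = (652.3 × 2.45) × (32.3 − 5.9) = 42190 J
q_lost = 386.6 × c × (175.0 − 32.3) = 55167.82 c
Set equal: c = 42190 / 55167.82 = 0.765 J/(g·°C)

c = 0.765 J/(g·°C)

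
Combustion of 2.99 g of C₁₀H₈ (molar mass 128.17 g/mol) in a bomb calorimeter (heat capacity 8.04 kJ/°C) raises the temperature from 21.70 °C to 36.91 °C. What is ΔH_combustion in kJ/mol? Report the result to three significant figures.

ΔH = -5240 kJ/mol

ΔT = 36.91 − 21.70 = 15.21 °C
q_cal = C_cal × ΔT = 8.04 × 15.21 = 122.2884 kJ
n = 2.99 / 128.17 = 0.02333 mol
q_rxn = −q_cal = -122.2884 kJ
ΔH = -122.2884 / 0.02333 = -5242 kJ/mol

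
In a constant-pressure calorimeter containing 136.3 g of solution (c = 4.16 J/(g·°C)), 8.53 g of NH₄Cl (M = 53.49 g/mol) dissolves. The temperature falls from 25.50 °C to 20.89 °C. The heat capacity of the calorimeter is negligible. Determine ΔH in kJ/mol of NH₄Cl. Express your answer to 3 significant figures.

ΔH = 16.4 kJ/mol

|ΔT| = |20.89 − 25.50| = 4.61 °C
|q_surr| = (136.3 × 4.16) × 4.61 = 567.008 × 4.61 = 2614 J
n(NH₄Cl) = 8.53 / 53.49 = 0.1595 mol
Temperature fell, so q_rxn = +|q_surr| = 2.614 kJ
ΔH = q_rxn / n = 16.39 kJ/mol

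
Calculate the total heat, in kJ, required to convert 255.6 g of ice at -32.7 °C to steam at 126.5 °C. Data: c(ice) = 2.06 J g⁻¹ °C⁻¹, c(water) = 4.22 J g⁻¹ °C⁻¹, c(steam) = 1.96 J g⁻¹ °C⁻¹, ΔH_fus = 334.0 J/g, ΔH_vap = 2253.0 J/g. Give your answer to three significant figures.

q = 800 kJ

q1 (heat ice -32.7→0.0 °C): 255.6 × 2.06 × 32.7 = 17218 J
q2 (melt at 0 °C): 255.6 × 334.0 = 85370 J
q3 (heat water 0.0→100.0 °C): 255.6 × 4.22 × 100.0 = 107863 J
q4 (vaporize at 100 °C): 255.6 × 2253.0 = 575867 J
q5 (heat steam 100.0→126.5 °C): 255.6 × 1.96 × 26.5 = 13276 J
Total: 17218 + 85370 + 107863 + 575867 + 13276 = 799594 J = 800 kJ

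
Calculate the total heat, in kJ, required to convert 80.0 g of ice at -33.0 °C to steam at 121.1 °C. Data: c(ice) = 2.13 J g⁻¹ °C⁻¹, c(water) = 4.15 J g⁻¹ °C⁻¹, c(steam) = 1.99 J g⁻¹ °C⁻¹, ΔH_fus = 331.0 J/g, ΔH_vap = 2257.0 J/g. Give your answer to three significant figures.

q1 (heat ice -33.0→0.0 °C): 80.0 × 2.13 × 33.0 = 5623 J
q2 (melt at 0 °C): 80.0 × 331.0 = 26480 J
q3 (heat water 0.0→100.0 °C): 80.0 × 4.15 × 100.0 = 33200 J
q4 (vaporize at 100 °C): 80.0 × 2257.0 = 180560 J
q5 (heat steam 100.0→121.1 °C): 80.0 × 1.99 × 21.1 = 3359 J
Total: 5623 + 26480 + 33200 + 180560 + 3359 = 249222 J = 249 kJ

q = 249 kJ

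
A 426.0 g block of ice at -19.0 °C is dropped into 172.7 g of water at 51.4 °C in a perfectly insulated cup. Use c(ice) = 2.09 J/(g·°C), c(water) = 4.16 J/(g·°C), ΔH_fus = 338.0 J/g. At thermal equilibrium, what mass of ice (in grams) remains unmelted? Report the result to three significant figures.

Heat to warm all ice to 0 °C: 426.0×2.09×19.0 = 16916 J
Heat released by water cooling to 0 °C: 172.7×4.16×51.4 = 36927 J
36927 J < 16916 + 426.0×338.0 = 160904 J, so not all ice melts; final T = 0 °C.
Heat left for melting: 36927 − 16916 = 20011 J
Mass melted = 20011 / 338.0 = 59.20 g
Ice remaining = 426.0 − 59.20 = 366.80 g

m_ice remaining = 367 g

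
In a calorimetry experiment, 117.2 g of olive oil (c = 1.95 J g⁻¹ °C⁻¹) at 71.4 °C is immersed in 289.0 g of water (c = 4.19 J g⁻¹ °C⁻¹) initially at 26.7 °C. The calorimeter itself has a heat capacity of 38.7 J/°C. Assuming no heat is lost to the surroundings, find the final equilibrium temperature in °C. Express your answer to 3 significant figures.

T_f = 33.6 °C

Heat lost by olive oil = heat gained by water + calorimeter.
(117.2)(1.95)(71.4 − T) = [(289.0)(4.19) + 38.7](T − 26.7)
228.54 (71.4 − T) = 1249.61 (T − 26.7)
16318 − 228.54 T = 1249.61 T − 33365
49683 = 1478.15 T
T = 33.61 °C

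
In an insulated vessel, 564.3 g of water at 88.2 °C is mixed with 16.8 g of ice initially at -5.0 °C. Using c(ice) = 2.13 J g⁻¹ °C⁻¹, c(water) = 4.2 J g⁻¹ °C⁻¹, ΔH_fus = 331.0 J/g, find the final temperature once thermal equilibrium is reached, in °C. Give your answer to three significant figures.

Heat to bring ice to 0 °C and melt it: q₁ = 16.8×2.13×5.0 + 16.8×331.0 = 5739.7 J
Heat the water can supply cooling to 0 °C: 564.3×4.2×88.2 = 209039 J > q₁, so all ice melts.
Energy balance: 564.3×4.2×(88.2 − T) = 5739.7 + 16.8×4.2×(T − 0)
2370.06(88.2 − T) = 5739.7 + 70.56 T
209039 − 5739.7 = 2440.62 T
T = 203299.3 / 2440.62 = 83.30 °C

T_f = 83.3 °C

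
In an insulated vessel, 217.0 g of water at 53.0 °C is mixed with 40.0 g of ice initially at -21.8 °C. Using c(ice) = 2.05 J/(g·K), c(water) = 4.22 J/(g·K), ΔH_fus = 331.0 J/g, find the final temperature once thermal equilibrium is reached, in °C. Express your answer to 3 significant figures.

T_f = 30.9 °C

Heat to bring ice to 0 °C and melt it: q₁ = 40.0×2.05×21.8 + 40.0×331.0 = 15028 J
Heat the water can supply cooling to 0 °C: 217.0×4.22×53.0 = 48534.2 J > q₁, so all ice melts.
Energy balance: 217.0×4.22×(53.0 − T) = 15028 + 40.0×4.22×(T − 0)
915.74(53.0 − T) = 15028 + 168.8 T
48534.2 − 15028 = 1084.54 T
T = 33506.2 / 1084.54 = 30.89 °C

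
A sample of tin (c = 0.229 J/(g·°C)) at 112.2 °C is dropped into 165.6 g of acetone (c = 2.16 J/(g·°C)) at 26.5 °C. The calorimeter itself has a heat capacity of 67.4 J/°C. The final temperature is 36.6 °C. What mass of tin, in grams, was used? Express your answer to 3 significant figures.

m = 248 g

q_gained = (165.6 × 2.16 + 67.4) × (36.6 − 26.5) = 4293 J
q_lost = m × 0.229 × (112.2 − 36.6) = 17.3124 m
m = 4293 / 17.3124 = 248 g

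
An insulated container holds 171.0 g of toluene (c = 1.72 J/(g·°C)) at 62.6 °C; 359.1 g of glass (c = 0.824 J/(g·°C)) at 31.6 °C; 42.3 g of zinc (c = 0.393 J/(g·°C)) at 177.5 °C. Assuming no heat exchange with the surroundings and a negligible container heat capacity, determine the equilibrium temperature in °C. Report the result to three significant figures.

Σ mᵢcᵢ(T − Tᵢ) = 0  ⇒  T = Σ mᵢcᵢTᵢ / Σ mᵢcᵢ
Σ mᵢcᵢ = 171.0×1.72 + 359.1×0.824 + 42.3×0.393 = 606.6423
Σ mᵢcᵢTᵢ = 294.12×62.6 + 295.8984×31.6 + 16.6239×177.5 = 30713
T = 30713 / 606.6423 = 50.63 °C

T_f = 50.6 °C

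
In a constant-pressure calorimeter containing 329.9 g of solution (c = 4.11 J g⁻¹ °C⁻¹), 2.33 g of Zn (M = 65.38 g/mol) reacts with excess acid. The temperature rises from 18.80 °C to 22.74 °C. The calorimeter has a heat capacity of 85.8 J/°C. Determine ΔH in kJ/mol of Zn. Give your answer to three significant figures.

|ΔT| = |22.74 − 18.80| = 3.94 °C
|q_surr| = (329.9 × 4.11 + 85.8) × 3.94 = 1441.689 × 3.94 = 5680 J
n(Zn) = 2.33 / 65.38 = 0.03564 mol
Temperature rose, so q_rxn = −|q_surr| = -5.680 kJ
ΔH = q_rxn / n = -159.4 kJ/mol

ΔH = -159 kJ/mol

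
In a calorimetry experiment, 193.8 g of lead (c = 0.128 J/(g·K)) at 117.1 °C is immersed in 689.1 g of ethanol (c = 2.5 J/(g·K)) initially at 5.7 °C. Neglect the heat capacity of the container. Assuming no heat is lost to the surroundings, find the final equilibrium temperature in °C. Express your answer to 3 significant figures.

Heat lost by lead = heat gained by ethanol.
(193.8)(0.128)(117.1 − T) = (689.1)(2.5)(T − 5.7)
24.8064 (117.1 − T) = 1722.75 (T − 5.7)
2904.8 − 24.8064 T = 1722.75 T − 9819.7
12724.5 = 1747.5564 T
T = 7.281 °C

T_f = 7.28 °C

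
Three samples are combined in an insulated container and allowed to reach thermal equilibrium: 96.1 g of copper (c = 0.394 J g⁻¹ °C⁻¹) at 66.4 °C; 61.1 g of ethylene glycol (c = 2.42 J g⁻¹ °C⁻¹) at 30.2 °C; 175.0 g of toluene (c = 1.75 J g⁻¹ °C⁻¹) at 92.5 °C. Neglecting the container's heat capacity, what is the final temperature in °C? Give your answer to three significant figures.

Σ mᵢcᵢ(T − Tᵢ) = 0  ⇒  T = Σ mᵢcᵢTᵢ / Σ mᵢcᵢ
Σ mᵢcᵢ = 96.1×0.394 + 61.1×2.42 + 175.0×1.75 = 491.9754
Σ mᵢcᵢTᵢ = 37.8634×66.4 + 147.862×30.2 + 306.25×92.5 = 35308
T = 35308 / 491.9754 = 71.77 °C

T_f = 71.8 °C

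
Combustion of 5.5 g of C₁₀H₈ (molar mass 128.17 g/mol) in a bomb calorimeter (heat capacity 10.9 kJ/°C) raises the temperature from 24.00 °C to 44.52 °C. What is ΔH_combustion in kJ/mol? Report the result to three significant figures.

ΔH = -5210 kJ/mol

ΔT = 44.52 − 24.00 = 20.52 °C
q_cal = C_cal × ΔT = 10.9 × 20.52 = 223.668 kJ
n = 5.5 / 128.17 = 0.04291 mol
q_rxn = −q_cal = -223.668 kJ
ΔH = -223.668 / 0.04291 = -5212 kJ/mol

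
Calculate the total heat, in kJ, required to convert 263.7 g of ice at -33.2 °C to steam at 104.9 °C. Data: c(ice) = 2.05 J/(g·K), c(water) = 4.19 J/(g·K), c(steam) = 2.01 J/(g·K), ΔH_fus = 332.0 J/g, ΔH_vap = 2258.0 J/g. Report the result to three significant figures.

q1 (heat ice -33.2→0.0 °C): 263.7 × 2.05 × 33.2 = 17947 J
q2 (melt at 0 °C): 263.7 × 332.0 = 87548 J
q3 (heat water 0.0→100.0 °C): 263.7 × 4.19 × 100.0 = 110490 J
q4 (vaporize at 100 °C): 263.7 × 2258.0 = 595435 J
q5 (heat steam 100.0→104.9 °C): 263.7 × 2.01 × 4.9 = 2597 J
Total: 17947 + 87548 + 110490 + 595435 + 2597 = 814017 J = 814 kJ

q = 814 kJ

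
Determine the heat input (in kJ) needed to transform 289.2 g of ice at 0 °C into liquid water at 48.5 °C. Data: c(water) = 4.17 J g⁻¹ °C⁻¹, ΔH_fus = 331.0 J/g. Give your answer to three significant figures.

q = 154 kJ

q1 (melt at 0 °C): 289.2 × 331.0 = 95725 J
q2 (heat water 0.0→48.5 °C): 289.2 × 4.17 × 48.5 = 58489 J
Total: 95725 + 58489 = 154214 J = 154 kJ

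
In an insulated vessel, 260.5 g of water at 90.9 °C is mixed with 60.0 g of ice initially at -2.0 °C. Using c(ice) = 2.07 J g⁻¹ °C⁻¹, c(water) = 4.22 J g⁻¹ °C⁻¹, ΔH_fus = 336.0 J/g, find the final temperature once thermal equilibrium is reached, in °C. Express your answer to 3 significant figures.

Heat to bring ice to 0 °C and melt it: q₁ = 60.0×2.07×2.0 + 60.0×336.0 = 20408 J
Heat the water can supply cooling to 0 °C: 260.5×4.22×90.9 = 99927.3 J > q₁, so all ice melts.
Energy balance: 260.5×4.22×(90.9 − T) = 20408 + 60.0×4.22×(T − 0)
1099.31(90.9 − T) = 20408 + 253.2 T
99927.3 − 20408 = 1352.51 T
T = 79519.3 / 1352.51 = 58.79 °C

T_f = 58.8 °C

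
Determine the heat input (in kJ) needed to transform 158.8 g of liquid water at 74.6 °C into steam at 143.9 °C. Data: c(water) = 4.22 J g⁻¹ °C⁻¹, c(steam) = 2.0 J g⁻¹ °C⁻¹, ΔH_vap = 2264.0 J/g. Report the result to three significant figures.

q = 390 kJ

q1 (heat water 74.6→100.0 °C): 158.8 × 4.22 × 25.4 = 17021 J
q2 (vaporize at 100 °C): 158.8 × 2264.0 = 359523 J
q3 (heat steam 100.0→143.9 °C): 158.8 × 2.0 × 43.9 = 13943 J
Total: 17021 + 359523 + 13943 = 390487 J = 390 kJ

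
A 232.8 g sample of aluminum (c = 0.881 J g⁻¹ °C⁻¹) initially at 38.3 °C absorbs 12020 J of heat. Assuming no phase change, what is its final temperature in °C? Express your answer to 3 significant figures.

T_f = 96.9 °C

ΔT = q / (m c) = 12020 / (232.8 × 0.881) = 58.61 °C
T_f = 38.3 + 58.61 = 96.91 °C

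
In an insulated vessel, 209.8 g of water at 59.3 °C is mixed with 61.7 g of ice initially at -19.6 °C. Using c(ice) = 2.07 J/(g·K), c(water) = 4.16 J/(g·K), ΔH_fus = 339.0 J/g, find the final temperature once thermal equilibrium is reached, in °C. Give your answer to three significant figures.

T_f = 25.1 °C

Heat to bring ice to 0 °C and melt it: q₁ = 61.7×2.07×19.6 + 61.7×339.0 = 23420 J
Heat the water can supply cooling to 0 °C: 209.8×4.16×59.3 = 51755.1 J > q₁, so all ice melts.
Energy balance: 209.8×4.16×(59.3 − T) = 23420 + 61.7×4.16×(T − 0)
872.768(59.3 − T) = 23420 + 256.672 T
51755.1 − 23420 = 1129.440 T
T = 28335.1 / 1129.440 = 25.09 °C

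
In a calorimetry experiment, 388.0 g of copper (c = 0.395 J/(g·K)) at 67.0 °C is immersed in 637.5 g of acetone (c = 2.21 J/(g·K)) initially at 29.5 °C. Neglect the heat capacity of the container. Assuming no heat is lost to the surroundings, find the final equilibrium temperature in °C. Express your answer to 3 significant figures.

T_f = 33.2 °C

Heat lost by copper = heat gained by acetone.
(388.0)(0.395)(67.0 − T) = (637.5)(2.21)(T − 29.5)
153.26 (67.0 − T) = 1408.875 (T − 29.5)
10268 − 153.26 T = 1408.875 T − 41562
51830 = 1562.135 T
T = 33.18 °C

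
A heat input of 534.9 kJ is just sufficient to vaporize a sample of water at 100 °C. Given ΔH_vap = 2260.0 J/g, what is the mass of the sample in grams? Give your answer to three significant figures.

m = q / ΔH_vap = 534900 J / 2260.0 J/g = 237 g

m = 237 g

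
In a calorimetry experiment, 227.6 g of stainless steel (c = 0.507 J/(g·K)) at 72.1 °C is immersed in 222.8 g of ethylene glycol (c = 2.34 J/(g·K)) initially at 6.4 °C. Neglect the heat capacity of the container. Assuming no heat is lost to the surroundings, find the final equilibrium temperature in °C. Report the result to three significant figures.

T_f = 18.3 °C

Heat lost by stainless steel = heat gained by ethylene glycol.
(227.6)(0.507)(72.1 − T) = (222.8)(2.34)(T − 6.4)
115.3932 (72.1 − T) = 521.352 (T − 6.4)
8319.8 − 115.3932 T = 521.352 T − 3336.7
11656.5 = 636.7452 T
T = 18.31 °C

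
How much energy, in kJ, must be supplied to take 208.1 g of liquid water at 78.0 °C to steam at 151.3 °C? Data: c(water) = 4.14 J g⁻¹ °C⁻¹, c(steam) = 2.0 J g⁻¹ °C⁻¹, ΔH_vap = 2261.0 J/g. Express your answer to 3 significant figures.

q1 (heat water 78.0→100.0 °C): 208.1 × 4.14 × 22.0 = 18954 J
q2 (vaporize at 100 °C): 208.1 × 2261.0 = 470514 J
q3 (heat steam 100.0→151.3 °C): 208.1 × 2.0 × 51.3 = 21351 J
Total: 18954 + 470514 + 21351 = 510819 J = 511 kJ

q = 511 kJ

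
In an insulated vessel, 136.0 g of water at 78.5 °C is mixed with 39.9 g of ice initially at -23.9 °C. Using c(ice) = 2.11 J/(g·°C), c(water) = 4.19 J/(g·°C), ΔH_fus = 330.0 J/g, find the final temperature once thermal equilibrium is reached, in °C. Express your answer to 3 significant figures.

Heat to bring ice to 0 °C and melt it: q₁ = 39.9×2.11×23.9 + 39.9×330.0 = 15179 J
Heat the water can supply cooling to 0 °C: 136.0×4.19×78.5 = 44732.4 J > q₁, so all ice melts.
Energy balance: 136.0×4.19×(78.5 − T) = 15179 + 39.9×4.19×(T − 0)
569.84(78.5 − T) = 15179 + 167.181 T
44732.4 − 15179 = 737.021 T
T = 29553.4 / 737.021 = 40.10 °C

T_f = 40.1 °C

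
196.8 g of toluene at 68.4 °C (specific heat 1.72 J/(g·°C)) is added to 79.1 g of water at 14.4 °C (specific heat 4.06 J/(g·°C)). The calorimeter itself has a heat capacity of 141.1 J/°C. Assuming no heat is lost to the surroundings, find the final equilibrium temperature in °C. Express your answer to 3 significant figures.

Heat lost by toluene = heat gained by water + calorimeter.
(196.8)(1.72)(68.4 − T) = [(79.1)(4.06) + 141.1](T − 14.4)
338.496 (68.4 − T) = 462.246 (T − 14.4)
23153 − 338.496 T = 462.246 T − 6656.3
29809.3 = 800.742 T
T = 37.23 °C

T_f = 37.2 °C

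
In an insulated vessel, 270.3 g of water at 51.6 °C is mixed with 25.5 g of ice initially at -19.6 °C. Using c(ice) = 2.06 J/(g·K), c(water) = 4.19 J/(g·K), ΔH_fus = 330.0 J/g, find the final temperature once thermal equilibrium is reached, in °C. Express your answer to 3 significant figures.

Heat to bring ice to 0 °C and melt it: q₁ = 25.5×2.06×19.6 + 25.5×330.0 = 9444.6 J
Heat the water can supply cooling to 0 °C: 270.3×4.19×51.6 = 58439.9 J > q₁, so all ice melts.
Energy balance: 270.3×4.19×(51.6 − T) = 9444.6 + 25.5×4.19×(T − 0)
1132.557(51.6 − T) = 9444.6 + 106.845 T
58439.9 − 9444.6 = 1239.402 T
T = 48995.3 / 1239.402 = 39.53 °C

T_f = 39.5 °C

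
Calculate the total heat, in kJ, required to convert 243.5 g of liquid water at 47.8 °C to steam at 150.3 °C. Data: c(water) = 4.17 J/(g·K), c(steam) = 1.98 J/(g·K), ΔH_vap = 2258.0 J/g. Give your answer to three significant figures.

q1 (heat water 47.8→100.0 °C): 243.5 × 4.17 × 52.2 = 53004 J
q2 (vaporize at 100 °C): 243.5 × 2258.0 = 549823 J
q3 (heat steam 100.0→150.3 °C): 243.5 × 1.98 × 50.3 = 24251 J
Total: 53004 + 549823 + 24251 = 627078 J = 627 kJ

q = 627 kJ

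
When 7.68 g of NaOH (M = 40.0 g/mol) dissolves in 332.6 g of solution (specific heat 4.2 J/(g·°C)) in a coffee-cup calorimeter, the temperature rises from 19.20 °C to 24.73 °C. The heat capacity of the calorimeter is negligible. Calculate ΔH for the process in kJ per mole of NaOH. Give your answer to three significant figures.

ΔH = -40.2 kJ/mol

|ΔT| = |24.73 − 19.20| = 5.53 °C
|q_surr| = (332.6 × 4.2) × 5.53 = 1396.92 × 5.53 = 7725 J
n(NaOH) = 7.68 / 40.0 = 0.1920 mol
Temperature rose, so q_rxn = −|q_surr| = -7.725 kJ
ΔH = q_rxn / n = -40.23 kJ/mol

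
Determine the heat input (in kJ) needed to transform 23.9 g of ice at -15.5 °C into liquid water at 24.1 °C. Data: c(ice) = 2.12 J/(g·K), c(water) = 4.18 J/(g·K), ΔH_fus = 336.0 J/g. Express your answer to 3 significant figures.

q1 (heat ice -15.5→0.0 °C): 23.9 × 2.12 × 15.5 = 785 J
q2 (melt at 0 °C): 23.9 × 336.0 = 8030 J
q3 (heat water 0.0→24.1 °C): 23.9 × 4.18 × 24.1 = 2408 J
Total: 785 + 8030 + 2408 = 11223 J = 11.2 kJ

q = 11.2 kJ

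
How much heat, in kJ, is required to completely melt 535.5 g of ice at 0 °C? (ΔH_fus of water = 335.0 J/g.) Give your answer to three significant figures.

q = 179 kJ

q = m × ΔH_fus = 535.5 × 335.0 = 179400 J = 179 kJ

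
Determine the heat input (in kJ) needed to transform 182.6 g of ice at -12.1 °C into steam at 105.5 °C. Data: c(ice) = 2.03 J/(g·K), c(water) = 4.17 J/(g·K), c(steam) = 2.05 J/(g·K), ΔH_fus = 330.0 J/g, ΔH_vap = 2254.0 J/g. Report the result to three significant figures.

q1 (heat ice -12.1→0.0 °C): 182.6 × 2.03 × 12.1 = 4485 J
q2 (melt at 0 °C): 182.6 × 330.0 = 60258 J
q3 (heat water 0.0→100.0 °C): 182.6 × 4.17 × 100.0 = 76144 J
q4 (vaporize at 100 °C): 182.6 × 2254.0 = 411580 J
q5 (heat steam 100.0→105.5 °C): 182.6 × 2.05 × 5.5 = 2059 J
Total: 4485 + 60258 + 76144 + 411580 + 2059 = 554526 J = 555 kJ

q = 555 kJ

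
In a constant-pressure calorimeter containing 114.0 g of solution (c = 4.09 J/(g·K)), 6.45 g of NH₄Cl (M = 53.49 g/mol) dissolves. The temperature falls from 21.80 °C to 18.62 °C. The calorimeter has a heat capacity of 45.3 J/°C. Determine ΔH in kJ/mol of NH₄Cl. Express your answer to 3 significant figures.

|ΔT| = |18.62 − 21.80| = 3.18 °C
|q_surr| = (114.0 × 4.09 + 45.3) × 3.18 = 511.56 × 3.18 = 1627 J
n(NH₄Cl) = 6.45 / 53.49 = 0.1206 mol
Temperature fell, so q_rxn = +|q_surr| = 1.627 kJ
ΔH = q_rxn / n = 13.49 kJ/mol

ΔH = 13.5 kJ/mol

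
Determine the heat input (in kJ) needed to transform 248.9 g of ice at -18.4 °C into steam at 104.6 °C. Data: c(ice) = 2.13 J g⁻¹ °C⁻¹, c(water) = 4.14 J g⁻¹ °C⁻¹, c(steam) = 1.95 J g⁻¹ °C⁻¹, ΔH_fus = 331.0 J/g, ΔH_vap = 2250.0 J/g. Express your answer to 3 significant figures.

q1 (heat ice -18.4→0.0 °C): 248.9 × 2.13 × 18.4 = 9755 J
q2 (melt at 0 °C): 248.9 × 331.0 = 82386 J
q3 (heat water 0.0→100.0 °C): 248.9 × 4.14 × 100.0 = 103045 J
q4 (vaporize at 100 °C): 248.9 × 2250.0 = 560025 J
q5 (heat steam 100.0→104.6 °C): 248.9 × 1.95 × 4.6 = 2233 J
Total: 9755 + 82386 + 103045 + 560025 + 2233 = 757444 J = 757 kJ

q = 757 kJ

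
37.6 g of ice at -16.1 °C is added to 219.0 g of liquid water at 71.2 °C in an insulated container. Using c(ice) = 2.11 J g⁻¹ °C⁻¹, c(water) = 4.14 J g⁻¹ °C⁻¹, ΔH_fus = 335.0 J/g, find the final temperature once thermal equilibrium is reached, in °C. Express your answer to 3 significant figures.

T_f = 47.7 °C

Heat to bring ice to 0 °C and melt it: q₁ = 37.6×2.11×16.1 + 37.6×335.0 = 13873 J
Heat the water can supply cooling to 0 °C: 219.0×4.14×71.2 = 64554.2 J > q₁, so all ice melts.
Energy balance: 219.0×4.14×(71.2 − T) = 13873 + 37.6×4.14×(T − 0)
906.66(71.2 − T) = 13873 + 155.664 T
64554.2 − 13873 = 1062.324 T
T = 50681.2 / 1062.324 = 47.71 °C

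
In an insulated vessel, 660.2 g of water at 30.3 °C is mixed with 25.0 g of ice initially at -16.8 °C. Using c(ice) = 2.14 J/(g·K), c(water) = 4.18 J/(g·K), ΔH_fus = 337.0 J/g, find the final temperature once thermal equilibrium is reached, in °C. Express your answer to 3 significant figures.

T_f = 25.9 °C

Heat to bring ice to 0 °C and melt it: q₁ = 25.0×2.14×16.8 + 25.0×337.0 = 9323.8 J
Heat the water can supply cooling to 0 °C: 660.2×4.18×30.3 = 83617.0 J > q₁, so all ice melts.
Energy balance: 660.2×4.18×(30.3 − T) = 9323.8 + 25.0×4.18×(T − 0)
2759.636(30.3 − T) = 9323.8 + 104.5 T
83617.0 − 9323.8 = 2864.136 T
T = 74293.2 / 2864.136 = 25.94 °C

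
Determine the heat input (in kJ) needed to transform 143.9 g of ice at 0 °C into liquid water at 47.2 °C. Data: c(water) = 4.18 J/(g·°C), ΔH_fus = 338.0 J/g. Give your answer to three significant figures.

q = 77.0 kJ

q1 (melt at 0 °C): 143.9 × 338.0 = 48638 J
q2 (heat water 0.0→47.2 °C): 143.9 × 4.18 × 47.2 = 28391 J
Total: 48638 + 28391 = 77029 J = 77.0 kJ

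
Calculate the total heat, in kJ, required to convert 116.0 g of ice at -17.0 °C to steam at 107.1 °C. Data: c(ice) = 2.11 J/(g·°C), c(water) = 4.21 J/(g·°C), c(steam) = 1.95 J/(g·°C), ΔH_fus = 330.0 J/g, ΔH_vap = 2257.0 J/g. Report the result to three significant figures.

q = 355 kJ

q1 (heat ice -17.0→0.0 °C): 116.0 × 2.11 × 17.0 = 4161 J
q2 (melt at 0 °C): 116.0 × 330.0 = 38280 J
q3 (heat water 0.0→100.0 °C): 116.0 × 4.21 × 100.0 = 48836 J
q4 (vaporize at 100 °C): 116.0 × 2257.0 = 261812 J
q5 (heat steam 100.0→107.1 °C): 116.0 × 1.95 × 7.1 = 1606 J
Total: 4161 + 38280 + 48836 + 261812 + 1606 = 354695 J = 355 kJ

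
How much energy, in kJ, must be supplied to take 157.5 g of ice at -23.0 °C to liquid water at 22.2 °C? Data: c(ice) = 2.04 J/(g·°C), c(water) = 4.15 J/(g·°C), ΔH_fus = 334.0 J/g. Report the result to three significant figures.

q1 (heat ice -23.0→0.0 °C): 157.5 × 2.04 × 23.0 = 7390 J
q2 (melt at 0 °C): 157.5 × 334.0 = 52605 J
q3 (heat water 0.0→22.2 °C): 157.5 × 4.15 × 22.2 = 14510 J
Total: 7390 + 52605 + 14510 = 74505 J = 74.5 kJ

q = 74.5 kJ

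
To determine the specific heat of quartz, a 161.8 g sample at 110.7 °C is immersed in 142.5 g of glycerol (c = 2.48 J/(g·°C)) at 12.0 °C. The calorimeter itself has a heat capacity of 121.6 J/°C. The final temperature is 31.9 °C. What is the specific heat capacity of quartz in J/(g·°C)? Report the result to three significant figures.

q_gained = (142.5 × 2.48 + 121.6) × (31.9 − 12.0) = 9453 J
q_lost = 161.8 × c × (110.7 − 31.9) = 12749.84 c
Set equal: c = 9453 / 12749.84 = 0.741 J/(g·°C)

c = 0.741 J/(g·°C)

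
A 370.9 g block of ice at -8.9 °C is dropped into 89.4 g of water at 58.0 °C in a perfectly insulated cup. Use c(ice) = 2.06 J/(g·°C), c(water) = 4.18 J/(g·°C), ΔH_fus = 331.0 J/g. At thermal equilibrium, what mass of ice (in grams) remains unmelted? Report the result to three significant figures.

m_ice remaining = 326 g

Heat to warm all ice to 0 °C: 370.9×2.06×8.9 = 6800.1 J
Heat released by water cooling to 0 °C: 89.4×4.18×58.0 = 21674 J
21674 J < 6800.1 + 370.9×331.0 = 129568.0 J, so not all ice melts; final T = 0 °C.
Heat left for melting: 21674 − 6800.1 = 14873.9 J
Mass melted = 14873.9 / 331.0 = 44.94 g
Ice remaining = 370.9 − 44.94 = 325.96 g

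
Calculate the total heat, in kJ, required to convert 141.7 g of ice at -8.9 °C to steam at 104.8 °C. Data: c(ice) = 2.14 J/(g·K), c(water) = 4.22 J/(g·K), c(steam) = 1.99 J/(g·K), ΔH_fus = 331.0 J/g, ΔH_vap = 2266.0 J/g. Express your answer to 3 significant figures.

q1 (heat ice -8.9→0.0 °C): 141.7 × 2.14 × 8.9 = 2699 J
q2 (melt at 0 °C): 141.7 × 331.0 = 46903 J
q3 (heat water 0.0→100.0 °C): 141.7 × 4.22 × 100.0 = 59797 J
q4 (vaporize at 100 °C): 141.7 × 2266.0 = 321092 J
q5 (heat steam 100.0→104.8 °C): 141.7 × 1.99 × 4.8 = 1354 J
Total: 2699 + 46903 + 59797 + 321092 + 1354 = 431845 J = 432 kJ

q = 432 kJ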